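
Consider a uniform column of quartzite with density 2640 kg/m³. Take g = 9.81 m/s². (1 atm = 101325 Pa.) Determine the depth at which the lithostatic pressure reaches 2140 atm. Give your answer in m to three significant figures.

h = P/(ρg) = 2140 atm / (2640 kg/m³ × 9.81 m/s²) = 2.168×10^8 Pa / 25898 Pa/m = 8372.5 m

8370 m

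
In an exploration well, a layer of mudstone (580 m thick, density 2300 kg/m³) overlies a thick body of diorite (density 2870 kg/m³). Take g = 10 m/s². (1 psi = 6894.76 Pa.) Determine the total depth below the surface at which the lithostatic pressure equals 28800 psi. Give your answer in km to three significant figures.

Pressure at base of upper layers: 2300×10×580 = 1.334×10^7 Pa = 1935 psi
Remaining pressure to be supplied by diorite: 1.986×10^8 − 1.334×10^7 = 1.852×10^8 Pa
Additional depth in diorite = 1.852×10^8 Pa / (2870 kg/m³ × 10 m/s²) = 6454.0 m
Total depth = 580 m + 6454.0 m = 7034.0 m
= 7.0340 km

7.03 km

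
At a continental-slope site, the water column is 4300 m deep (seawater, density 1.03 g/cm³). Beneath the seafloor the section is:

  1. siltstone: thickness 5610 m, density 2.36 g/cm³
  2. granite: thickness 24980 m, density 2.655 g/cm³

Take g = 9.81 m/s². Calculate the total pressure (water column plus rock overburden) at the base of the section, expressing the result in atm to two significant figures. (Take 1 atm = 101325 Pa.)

seawater: 1030 kg/m³ × 9.81 m/s² × 4300 m = 4.345×10^7 Pa = 428.8 atm
siltstone: 2360 kg/m³ × 9.81 m/s² × 5610 m = 1.299×10^8 Pa = 1282 atm
granite: 2655 kg/m³ × 9.81 m/s² × 24980 m = 6.506×10^8 Pa = 6421 atm
Total = 428.8 + 1282 + 6421 = 8131.7 atm

8100 atm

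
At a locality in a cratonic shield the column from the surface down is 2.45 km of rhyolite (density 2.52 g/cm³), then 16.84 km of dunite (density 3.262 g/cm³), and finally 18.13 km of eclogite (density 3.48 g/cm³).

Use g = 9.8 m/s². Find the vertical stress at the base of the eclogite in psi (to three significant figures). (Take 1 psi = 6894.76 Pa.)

rhyolite: 2520 kg/m³ × 9.8 m/s² × 2450 m = 6.051×10^7 Pa = 8776 psi
dunite: 3262 kg/m³ × 9.8 m/s² × 16840 m = 5.383×10^8 Pa = 78079 psi
eclogite: 3480 kg/m³ × 9.8 m/s² × 18130 m = 6.183×10^8 Pa = 89678 psi
Total = 8776 + 78079 + 89678 = 1.7653×10^5 psi

177000 psi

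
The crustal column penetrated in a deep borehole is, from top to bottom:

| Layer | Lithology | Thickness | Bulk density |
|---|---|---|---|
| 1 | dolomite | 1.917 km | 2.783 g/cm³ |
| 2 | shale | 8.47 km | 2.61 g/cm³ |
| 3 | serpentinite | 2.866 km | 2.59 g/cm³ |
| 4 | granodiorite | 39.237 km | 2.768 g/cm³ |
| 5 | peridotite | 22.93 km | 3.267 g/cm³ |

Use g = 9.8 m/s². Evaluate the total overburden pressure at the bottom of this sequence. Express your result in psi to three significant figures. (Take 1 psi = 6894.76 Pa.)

310000 psi

dolomite: 2783 kg/m³ × 9.8 m/s² × 1917 m = 5.228×10^7 Pa = 7583 psi
shale: 2610 kg/m³ × 9.8 m/s² × 8470 m = 2.166×10^8 Pa = 31422 psi
serpentinite: 2590 kg/m³ × 9.8 m/s² × 2866 m = 7.274×10^7 Pa = 10551 psi
granodiorite: 2768 kg/m³ × 9.8 m/s² × 39237 m = 1.064×10^9 Pa = 1.544×10^5 psi
peridotite: 3267 kg/m³ × 9.8 m/s² × 22930 m = 7.341×10^8 Pa = 1.065×10^5 psi
Total = 7583 + 31422 + 10551 + 1.544×10^5 + 1.065×10^5 = 3.1041×10^5 psi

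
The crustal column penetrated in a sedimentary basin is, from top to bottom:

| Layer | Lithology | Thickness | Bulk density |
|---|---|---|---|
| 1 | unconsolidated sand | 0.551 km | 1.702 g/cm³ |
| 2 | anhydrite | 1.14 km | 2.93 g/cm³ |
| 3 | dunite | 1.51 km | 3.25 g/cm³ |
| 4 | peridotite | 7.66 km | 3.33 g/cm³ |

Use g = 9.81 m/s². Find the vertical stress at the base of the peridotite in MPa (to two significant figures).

340 MPa

unconsolidated sand: 1702 kg/m³ × 9.81 m/s² × 551 m = 9.200×10^6 Pa = 9.200 MPa
anhydrite: 2930 kg/m³ × 9.81 m/s² × 1140 m = 3.277×10^7 Pa = 32.77 MPa
dunite: 3250 kg/m³ × 9.81 m/s² × 1510 m = 4.814×10^7 Pa = 48.14 MPa
peridotite: 3330 kg/m³ × 9.81 m/s² × 7660 m = 2.502×10^8 Pa = 250.2 MPa
Total = 9.200 + 32.77 + 48.14 + 250.2 = 340.34 MPa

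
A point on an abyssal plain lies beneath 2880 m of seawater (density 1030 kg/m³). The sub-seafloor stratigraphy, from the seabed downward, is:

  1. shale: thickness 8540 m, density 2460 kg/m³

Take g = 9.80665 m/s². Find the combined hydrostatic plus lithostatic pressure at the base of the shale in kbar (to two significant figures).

2.4 kbar

seawater: 1030 kg/m³ × 9.80665 m/s² × 2880 m = 2.909×10^7 Pa = 0.2909 kbar
shale: 2460 kg/m³ × 9.80665 m/s² × 8540 m = 2.060×10^8 Pa = 2.060 kbar
Total = 0.2909 + 2.060 = 2.3511 kbar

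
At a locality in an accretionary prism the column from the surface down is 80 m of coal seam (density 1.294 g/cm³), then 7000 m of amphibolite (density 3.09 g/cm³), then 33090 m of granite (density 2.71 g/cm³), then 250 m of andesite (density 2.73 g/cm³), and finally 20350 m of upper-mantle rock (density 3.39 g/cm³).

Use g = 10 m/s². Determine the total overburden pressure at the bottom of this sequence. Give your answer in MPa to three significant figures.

coal seam: 1294 kg/m³ × 10 m/s² × 80 m = 1.035×10^6 Pa = 1.035 MPa
amphibolite: 3090 kg/m³ × 10 m/s² × 7000 m = 2.163×10^8 Pa = 216.3 MPa
granite: 2710 kg/m³ × 10 m/s² × 33090 m = 8.967×10^8 Pa = 896.7 MPa
andesite: 2730 kg/m³ × 10 m/s² × 250 m = 6.825×10^6 Pa = 6.825 MPa
upper-mantle rock: 3390 kg/m³ × 10 m/s² × 20350 m = 6.899×10^8 Pa = 689.9 MPa
Total = 1.035 + 216.3 + 896.7 + 6.825 + 689.9 = 1810.8 MPa

1810 MPa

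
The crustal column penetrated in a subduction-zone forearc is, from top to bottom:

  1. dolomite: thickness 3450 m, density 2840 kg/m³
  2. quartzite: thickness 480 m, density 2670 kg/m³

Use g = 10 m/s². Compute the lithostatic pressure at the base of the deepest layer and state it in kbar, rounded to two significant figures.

dolomite: 2840 kg/m³ × 10 m/s² × 3450 m = 9.798×10^7 Pa = 0.9798 kbar
quartzite: 2670 kg/m³ × 10 m/s² × 480 m = 1.282×10^7 Pa = 0.1282 kbar
Total = 0.9798 + 0.1282 = 1.1080 kbar

1.1 kbar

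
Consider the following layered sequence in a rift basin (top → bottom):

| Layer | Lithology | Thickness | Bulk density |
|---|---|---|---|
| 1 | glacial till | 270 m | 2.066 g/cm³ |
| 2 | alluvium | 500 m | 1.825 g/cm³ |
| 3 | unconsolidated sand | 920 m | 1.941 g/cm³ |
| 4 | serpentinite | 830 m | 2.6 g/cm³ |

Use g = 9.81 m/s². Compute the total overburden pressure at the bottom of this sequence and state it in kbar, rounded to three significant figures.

glacial till: 2066 kg/m³ × 9.81 m/s² × 270 m = 5.472×10^6 Pa = 0.05472 kbar
alluvium: 1825 kg/m³ × 9.81 m/s² × 500 m = 8.952×10^6 Pa = 0.08952 kbar
unconsolidated sand: 1941 kg/m³ × 9.81 m/s² × 920 m = 1.752×10^7 Pa = 0.1752 kbar
serpentinite: 2600 kg/m³ × 9.81 m/s² × 830 m = 2.117×10^7 Pa = 0.2117 kbar
Total = 0.05472 + 0.08952 + 0.1752 + 0.2117 = 0.53112 kbar

0.531 kbar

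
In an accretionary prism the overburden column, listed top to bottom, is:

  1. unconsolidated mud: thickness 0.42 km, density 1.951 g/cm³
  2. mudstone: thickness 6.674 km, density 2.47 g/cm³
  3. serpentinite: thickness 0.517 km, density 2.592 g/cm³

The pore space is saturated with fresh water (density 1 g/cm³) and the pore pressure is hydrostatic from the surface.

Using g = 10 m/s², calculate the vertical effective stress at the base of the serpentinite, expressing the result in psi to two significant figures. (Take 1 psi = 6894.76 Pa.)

Overburden (lithostatic) stress σ_v:
unconsolidated mud: 1951 kg/m³ × 10 m/s² × 420 m = 8.194×10^6 Pa = 8.194 MPa
mudstone: 2470 kg/m³ × 10 m/s² × 6674 m = 1.648×10^8 Pa = 164.8 MPa
serpentinite: 2592 kg/m³ × 10 m/s² × 517 m = 1.340×10^7 Pa = 13.40 MPa
Total = 8.194 + 164.8 + 13.40 = 186.44 MPa
Pore pressure P_p = 1000 kg/m³ × 10 m/s² × 7611 m = 7.611×10^7 Pa = 76.11 MPa
Effective stress σ' = σ_v − P_p = 186.4 − 76.11 = 110.33 MPa = 16002 psi

16000 psi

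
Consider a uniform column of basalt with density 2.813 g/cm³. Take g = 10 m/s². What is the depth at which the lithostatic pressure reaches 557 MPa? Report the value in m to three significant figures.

19800 m

h = P/(ρg) = 557 MPa / (2813 kg/m³ × 10 m/s²) = 5.570×10^8 Pa / 28130 Pa/m = 19801 m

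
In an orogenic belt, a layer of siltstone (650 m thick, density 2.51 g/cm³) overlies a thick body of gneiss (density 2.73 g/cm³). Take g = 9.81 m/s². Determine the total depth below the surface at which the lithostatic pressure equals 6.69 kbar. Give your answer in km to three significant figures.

25.0 km

Pressure at base of upper layers: 2510×9.81×650 = 1.601×10^7 Pa = 0.1601 kbar
Remaining pressure to be supplied by gneiss: 6.690×10^8 − 1.601×10^7 = 6.530×10^8 Pa
Additional depth in gneiss = 6.530×10^8 Pa / (2730 kg/m³ × 9.81 m/s²) = 24382 m
Total depth = 650 m + 24382 m = 25032 m
= 25.032 km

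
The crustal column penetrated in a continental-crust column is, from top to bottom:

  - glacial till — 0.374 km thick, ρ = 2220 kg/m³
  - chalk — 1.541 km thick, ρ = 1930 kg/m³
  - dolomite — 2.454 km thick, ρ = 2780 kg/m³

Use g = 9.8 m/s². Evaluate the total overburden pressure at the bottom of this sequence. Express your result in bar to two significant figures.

glacial till: 2220 kg/m³ × 9.8 m/s² × 374 m = 8.137×10^6 Pa = 81.37 bar
chalk: 1930 kg/m³ × 9.8 m/s² × 1541 m = 2.915×10^7 Pa = 291.5 bar
dolomite: 2780 kg/m³ × 9.8 m/s² × 2454 m = 6.686×10^7 Pa = 668.6 bar
Total = 81.37 + 291.5 + 668.6 = 1041.4 bar

1000 bar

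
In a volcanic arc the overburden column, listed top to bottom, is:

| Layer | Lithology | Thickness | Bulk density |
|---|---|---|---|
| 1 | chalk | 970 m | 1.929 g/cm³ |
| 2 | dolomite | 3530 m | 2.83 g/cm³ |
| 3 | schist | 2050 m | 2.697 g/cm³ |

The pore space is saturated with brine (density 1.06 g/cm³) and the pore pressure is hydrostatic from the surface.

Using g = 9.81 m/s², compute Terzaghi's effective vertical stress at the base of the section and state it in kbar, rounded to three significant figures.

1.02 kbar

Overburden (lithostatic) stress σ_v:
chalk: 1929 kg/m³ × 9.81 m/s² × 970 m = 1.836×10^7 Pa = 18.36 MPa
dolomite: 2830 kg/m³ × 9.81 m/s² × 3530 m = 9.800×10^7 Pa = 98.00 MPa
schist: 2697 kg/m³ × 9.81 m/s² × 2050 m = 5.424×10^7 Pa = 54.24 MPa
Total = 18.36 + 98.00 + 54.24 = 170.59 MPa
Pore pressure P_p = 1060 kg/m³ × 9.81 m/s² × 6550 m = 6.811×10^7 Pa = 68.11 MPa
Effective stress σ' = σ_v − P_p = 170.6 − 68.11 = 102.48 MPa = 1.0248 kbar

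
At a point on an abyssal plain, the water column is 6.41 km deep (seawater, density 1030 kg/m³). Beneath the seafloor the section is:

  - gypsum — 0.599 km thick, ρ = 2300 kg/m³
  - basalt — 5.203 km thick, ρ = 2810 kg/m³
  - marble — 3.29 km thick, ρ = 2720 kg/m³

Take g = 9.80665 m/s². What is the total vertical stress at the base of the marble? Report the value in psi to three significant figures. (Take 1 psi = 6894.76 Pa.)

seawater: 1030 kg/m³ × 9.80665 m/s² × 6410 m = 6.475×10^7 Pa = 9391 psi
gypsum: 2300 kg/m³ × 9.80665 m/s² × 599 m = 1.351×10^7 Pa = 1960 psi
basalt: 2810 kg/m³ × 9.80665 m/s² × 5203 m = 1.434×10^8 Pa = 20795 psi
marble: 2720 kg/m³ × 9.80665 m/s² × 3290 m = 8.776×10^7 Pa = 12728 psi
Total = 9391 + 1960 + 20795 + 12728 = 44874 psi

44900 psi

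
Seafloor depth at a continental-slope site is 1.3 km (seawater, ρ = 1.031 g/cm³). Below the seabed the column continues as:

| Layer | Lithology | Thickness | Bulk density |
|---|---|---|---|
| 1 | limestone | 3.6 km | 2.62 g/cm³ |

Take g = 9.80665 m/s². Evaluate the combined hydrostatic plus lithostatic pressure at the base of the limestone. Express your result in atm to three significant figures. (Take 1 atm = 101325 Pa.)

1040 atm

seawater: 1031 kg/m³ × 9.80665 m/s² × 1300 m = 1.314×10^7 Pa = 129.7 atm
limestone: 2620 kg/m³ × 9.80665 m/s² × 3600 m = 9.250×10^7 Pa = 912.9 atm
Total = 129.7 + 912.9 = 1042.6 atm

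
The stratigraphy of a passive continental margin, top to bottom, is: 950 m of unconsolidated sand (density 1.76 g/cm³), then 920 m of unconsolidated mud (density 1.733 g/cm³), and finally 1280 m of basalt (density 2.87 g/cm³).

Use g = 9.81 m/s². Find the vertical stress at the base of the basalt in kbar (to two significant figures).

0.68 kbar

unconsolidated sand: 1760 kg/m³ × 9.81 m/s² × 950 m = 1.640×10^7 Pa = 0.1640 kbar
unconsolidated mud: 1733 kg/m³ × 9.81 m/s² × 920 m = 1.564×10^7 Pa = 0.1564 kbar
basalt: 2870 kg/m³ × 9.81 m/s² × 1280 m = 3.604×10^7 Pa = 0.3604 kbar
Total = 0.1640 + 0.1564 + 0.3604 = 0.68081 kbar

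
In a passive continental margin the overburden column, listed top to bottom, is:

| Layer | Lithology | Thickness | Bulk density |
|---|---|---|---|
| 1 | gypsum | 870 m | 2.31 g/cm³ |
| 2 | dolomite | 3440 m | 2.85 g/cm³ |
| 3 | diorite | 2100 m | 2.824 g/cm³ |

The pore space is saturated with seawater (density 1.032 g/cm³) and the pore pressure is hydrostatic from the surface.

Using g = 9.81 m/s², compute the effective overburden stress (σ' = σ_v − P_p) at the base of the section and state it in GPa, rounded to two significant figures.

Overburden (lithostatic) stress σ_v:
gypsum: 2310 kg/m³ × 9.81 m/s² × 870 m = 1.972×10^7 Pa = 19.72 MPa
dolomite: 2850 kg/m³ × 9.81 m/s² × 3440 m = 9.618×10^7 Pa = 96.18 MPa
diorite: 2824 kg/m³ × 9.81 m/s² × 2100 m = 5.818×10^7 Pa = 58.18 MPa
Total = 19.72 + 96.18 + 58.18 = 174.07 MPa
Pore pressure P_p = 1032 kg/m³ × 9.81 m/s² × 6410 m = 6.489×10^7 Pa = 64.89 MPa
Effective stress σ' = σ_v − P_p = 174.1 − 64.89 = 109.18 MPa = 0.10918 GPa

0.11 GPa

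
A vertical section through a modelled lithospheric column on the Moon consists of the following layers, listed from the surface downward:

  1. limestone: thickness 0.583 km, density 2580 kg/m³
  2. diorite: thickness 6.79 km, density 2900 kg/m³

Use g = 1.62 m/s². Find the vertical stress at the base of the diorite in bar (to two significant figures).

limestone: 2580 kg/m³ × 1.62 m/s² × 583 m = 2.437×10^6 Pa = 24.37 bar
diorite: 2900 kg/m³ × 1.62 m/s² × 6790 m = 3.190×10^7 Pa = 319.0 bar
Total = 24.37 + 319.0 = 343.36 bar

340 bar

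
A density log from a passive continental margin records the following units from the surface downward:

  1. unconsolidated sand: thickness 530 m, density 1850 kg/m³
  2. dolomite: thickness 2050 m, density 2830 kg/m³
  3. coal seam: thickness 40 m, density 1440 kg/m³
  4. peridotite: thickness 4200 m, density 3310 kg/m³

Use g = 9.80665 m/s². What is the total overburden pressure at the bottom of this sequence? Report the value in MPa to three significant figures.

203 MPa

unconsolidated sand: 1850 kg/m³ × 9.80665 m/s² × 530 m = 9.615×10^6 Pa = 9.615 MPa
dolomite: 2830 kg/m³ × 9.80665 m/s² × 2050 m = 5.689×10^7 Pa = 56.89 MPa
coal seam: 1440 kg/m³ × 9.80665 m/s² × 40 m = 5.649×10^5 Pa = 0.5649 MPa
peridotite: 3310 kg/m³ × 9.80665 m/s² × 4200 m = 1.363×10^8 Pa = 136.3 MPa
Total = 9.615 + 56.89 + 0.5649 + 136.3 = 203.41 MPa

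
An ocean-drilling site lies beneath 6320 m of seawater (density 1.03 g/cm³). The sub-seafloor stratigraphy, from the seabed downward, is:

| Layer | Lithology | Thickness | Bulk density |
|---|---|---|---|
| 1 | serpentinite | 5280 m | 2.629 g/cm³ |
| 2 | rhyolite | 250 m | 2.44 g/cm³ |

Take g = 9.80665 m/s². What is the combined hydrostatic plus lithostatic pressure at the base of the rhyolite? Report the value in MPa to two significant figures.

210 MPa

seawater: 1030 kg/m³ × 9.80665 m/s² × 6320 m = 6.384×10^7 Pa = 63.84 MPa
serpentinite: 2629 kg/m³ × 9.80665 m/s² × 5280 m = 1.361×10^8 Pa = 136.1 MPa
rhyolite: 2440 kg/m³ × 9.80665 m/s² × 250 m = 5.982×10^6 Pa = 5.982 MPa
Total = 63.84 + 136.1 + 5.982 = 205.95 MPa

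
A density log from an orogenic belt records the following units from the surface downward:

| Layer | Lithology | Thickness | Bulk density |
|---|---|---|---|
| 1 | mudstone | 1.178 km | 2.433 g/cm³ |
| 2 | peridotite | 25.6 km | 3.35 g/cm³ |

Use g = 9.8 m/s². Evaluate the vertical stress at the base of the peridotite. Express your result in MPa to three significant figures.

mudstone: 2433 kg/m³ × 9.8 m/s² × 1178 m = 2.809×10^7 Pa = 28.09 MPa
peridotite: 3350 kg/m³ × 9.8 m/s² × 25600 m = 8.404×10^8 Pa = 840.4 MPa
Total = 28.09 + 840.4 = 868.54 MPa

869 MPa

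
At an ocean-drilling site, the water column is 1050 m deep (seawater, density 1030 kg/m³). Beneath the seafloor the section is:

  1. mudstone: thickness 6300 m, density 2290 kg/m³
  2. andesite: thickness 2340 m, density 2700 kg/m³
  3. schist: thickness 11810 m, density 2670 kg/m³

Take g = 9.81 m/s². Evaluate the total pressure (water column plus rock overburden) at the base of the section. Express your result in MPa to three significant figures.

seawater: 1030 kg/m³ × 9.81 m/s² × 1050 m = 1.061×10^7 Pa = 10.61 MPa
mudstone: 2290 kg/m³ × 9.81 m/s² × 6300 m = 1.415×10^8 Pa = 141.5 MPa
andesite: 2700 kg/m³ × 9.81 m/s² × 2340 m = 6.198×10^7 Pa = 61.98 MPa
schist: 2670 kg/m³ × 9.81 m/s² × 11810 m = 3.093×10^8 Pa = 309.3 MPa
Total = 10.61 + 141.5 + 61.98 + 309.3 = 523.45 MPa

523 MPa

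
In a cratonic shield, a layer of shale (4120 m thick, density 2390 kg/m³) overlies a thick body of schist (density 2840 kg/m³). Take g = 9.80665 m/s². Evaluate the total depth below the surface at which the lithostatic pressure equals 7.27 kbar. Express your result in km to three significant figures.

26.8 km

Pressure at base of upper layers: 2390×9.80665×4120 = 9.656×10^7 Pa = 0.9656 kbar
Remaining pressure to be supplied by schist: 7.270×10^8 − 9.656×10^7 = 6.304×10^8 Pa
Additional depth in schist = 6.304×10^8 Pa / (2840 kg/m³ × 9.80665 m/s²) = 22636 m
Total depth = 4120 m + 22636 m = 26756 m
= 26.756 km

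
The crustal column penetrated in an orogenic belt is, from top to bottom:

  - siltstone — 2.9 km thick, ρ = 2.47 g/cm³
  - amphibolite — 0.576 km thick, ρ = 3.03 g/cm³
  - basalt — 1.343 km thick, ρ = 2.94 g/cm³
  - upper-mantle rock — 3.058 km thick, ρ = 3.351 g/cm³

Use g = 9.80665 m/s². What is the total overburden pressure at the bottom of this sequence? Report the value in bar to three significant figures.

2270 bar

siltstone: 2470 kg/m³ × 9.80665 m/s² × 2900 m = 7.025×10^7 Pa = 702.5 bar
amphibolite: 3030 kg/m³ × 9.80665 m/s² × 576 m = 1.712×10^7 Pa = 171.2 bar
basalt: 2940 kg/m³ × 9.80665 m/s² × 1343 m = 3.872×10^7 Pa = 387.2 bar
upper-mantle rock: 3351 kg/m³ × 9.80665 m/s² × 3058 m = 1.005×10^8 Pa = 1005 bar
Total = 702.5 + 171.2 + 387.2 + 1005 = 2265.7 bar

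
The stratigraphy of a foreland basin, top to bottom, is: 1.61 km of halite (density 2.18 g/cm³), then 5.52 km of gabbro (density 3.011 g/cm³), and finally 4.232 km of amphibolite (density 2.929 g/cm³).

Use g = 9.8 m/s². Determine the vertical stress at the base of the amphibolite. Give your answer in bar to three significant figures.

halite: 2180 kg/m³ × 9.8 m/s² × 1610 m = 3.440×10^7 Pa = 344.0 bar
gabbro: 3011 kg/m³ × 9.8 m/s² × 5520 m = 1.629×10^8 Pa = 1629 bar
amphibolite: 2929 kg/m³ × 9.8 m/s² × 4232 m = 1.215×10^8 Pa = 1215 bar
Total = 344.0 + 1629 + 1215 = 3187.6 bar

3190 bar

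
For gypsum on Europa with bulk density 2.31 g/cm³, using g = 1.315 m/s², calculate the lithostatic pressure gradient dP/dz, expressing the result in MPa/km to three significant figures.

dP/dz = ρg = 2310 kg/m³ × 1.315 m/s² = 3037.7 Pa/m
= 3037.7 Pa/m × (1 MPa/km / 1000.0 Pa/m) = 3.0377 MPa/km

3.04 MPa/km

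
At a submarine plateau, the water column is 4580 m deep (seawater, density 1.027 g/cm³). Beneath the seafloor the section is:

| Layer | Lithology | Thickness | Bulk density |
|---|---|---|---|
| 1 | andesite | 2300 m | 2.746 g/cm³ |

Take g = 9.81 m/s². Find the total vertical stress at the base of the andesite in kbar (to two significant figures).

1.1 kbar

seawater: 1027 kg/m³ × 9.81 m/s² × 4580 m = 4.614×10^7 Pa = 0.4614 kbar
andesite: 2746 kg/m³ × 9.81 m/s² × 2300 m = 6.196×10^7 Pa = 0.6196 kbar
Total = 0.4614 + 0.6196 = 1.0810 kbar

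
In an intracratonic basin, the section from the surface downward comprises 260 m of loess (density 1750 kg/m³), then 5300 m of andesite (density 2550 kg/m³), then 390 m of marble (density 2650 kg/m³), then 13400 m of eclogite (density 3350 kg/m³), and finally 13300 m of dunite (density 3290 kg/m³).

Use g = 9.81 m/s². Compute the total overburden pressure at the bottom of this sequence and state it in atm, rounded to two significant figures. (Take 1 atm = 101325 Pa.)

loess: 1750 kg/m³ × 9.81 m/s² × 260 m = 4.464×10^6 Pa = 44.05 atm
andesite: 2550 kg/m³ × 9.81 m/s² × 5300 m = 1.326×10^8 Pa = 1308 atm
marble: 2650 kg/m³ × 9.81 m/s² × 390 m = 1.014×10^7 Pa = 100.1 atm
eclogite: 3350 kg/m³ × 9.81 m/s² × 13400 m = 4.404×10^8 Pa = 4346 atm
dunite: 3290 kg/m³ × 9.81 m/s² × 13300 m = 4.293×10^8 Pa = 4236 atm
Total = 44.05 + 1308 + 100.1 + 4346 + 4236 = 10035 atm

10000 atm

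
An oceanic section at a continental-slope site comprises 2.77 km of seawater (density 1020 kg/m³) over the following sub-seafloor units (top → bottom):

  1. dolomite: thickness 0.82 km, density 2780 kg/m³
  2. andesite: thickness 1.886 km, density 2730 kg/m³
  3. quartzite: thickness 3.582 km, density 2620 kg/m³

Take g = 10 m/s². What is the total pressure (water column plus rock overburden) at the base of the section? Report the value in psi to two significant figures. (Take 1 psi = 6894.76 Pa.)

seawater: 1020 kg/m³ × 10 m/s² × 2770 m = 2.825×10^7 Pa = 4098 psi
dolomite: 2780 kg/m³ × 10 m/s² × 820 m = 2.280×10^7 Pa = 3306 psi
andesite: 2730 kg/m³ × 10 m/s² × 1886 m = 5.149×10^7 Pa = 7468 psi
quartzite: 2620 kg/m³ × 10 m/s² × 3582 m = 9.385×10^7 Pa = 13612 psi
Total = 4098 + 3306 + 7468 + 13612 = 28483 psi

28000 psi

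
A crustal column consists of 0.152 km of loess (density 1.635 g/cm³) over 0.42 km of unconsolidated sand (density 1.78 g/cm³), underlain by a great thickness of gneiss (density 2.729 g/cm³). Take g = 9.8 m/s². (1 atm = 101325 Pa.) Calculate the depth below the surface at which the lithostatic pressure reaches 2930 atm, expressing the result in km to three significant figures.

Pressure at base of upper layers: 1635×9.8×152 + 1780×9.8×420 = 9.762×10^6 Pa = 96.34 atm
Remaining pressure to be supplied by gneiss: 2.969×10^8 − 9.762×10^6 = 2.871×10^8 Pa
Additional depth in gneiss = 2.871×10^8 Pa / (2729 kg/m³ × 9.8 m/s²) = 10736 m
Total depth = 572 m + 10736 m = 11308 m
= 11.308 km

11.3 km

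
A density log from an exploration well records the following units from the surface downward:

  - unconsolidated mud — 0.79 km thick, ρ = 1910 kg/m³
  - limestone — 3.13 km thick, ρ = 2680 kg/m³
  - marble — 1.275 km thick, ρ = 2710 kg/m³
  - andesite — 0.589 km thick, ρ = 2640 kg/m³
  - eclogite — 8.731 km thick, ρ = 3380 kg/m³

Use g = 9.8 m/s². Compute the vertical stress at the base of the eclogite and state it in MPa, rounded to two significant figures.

440 MPa

unconsolidated mud: 1910 kg/m³ × 9.8 m/s² × 790 m = 1.479×10^7 Pa = 14.79 MPa
limestone: 2680 kg/m³ × 9.8 m/s² × 3130 m = 8.221×10^7 Pa = 82.21 MPa
marble: 2710 kg/m³ × 9.8 m/s² × 1275 m = 3.386×10^7 Pa = 33.86 MPa
andesite: 2640 kg/m³ × 9.8 m/s² × 589 m = 1.524×10^7 Pa = 15.24 MPa
eclogite: 3380 kg/m³ × 9.8 m/s² × 8731 m = 2.892×10^8 Pa = 289.2 MPa
Total = 14.79 + 82.21 + 33.86 + 15.24 + 289.2 = 435.30 MPa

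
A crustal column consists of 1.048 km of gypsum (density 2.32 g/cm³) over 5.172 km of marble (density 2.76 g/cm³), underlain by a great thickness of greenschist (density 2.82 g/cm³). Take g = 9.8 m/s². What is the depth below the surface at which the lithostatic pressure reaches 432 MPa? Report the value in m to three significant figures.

Pressure at base of upper layers: 2320×9.8×1048 + 2760×9.8×5172 = 1.637×10^8 Pa = 163.7 MPa
Remaining pressure to be supplied by greenschist: 4.320×10^8 − 1.637×10^8 = 2.683×10^8 Pa
Additional depth in greenschist = 2.683×10^8 Pa / (2820 kg/m³ × 9.8 m/s²) = 9707.6 m
Total depth = 6220 m + 9707.6 m = 15928 m

15900 m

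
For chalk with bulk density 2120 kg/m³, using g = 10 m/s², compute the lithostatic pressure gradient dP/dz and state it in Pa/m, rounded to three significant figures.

21200 Pa/m

dP/dz = ρg = 2120 kg/m³ × 10 m/s² = 21200 Pa/m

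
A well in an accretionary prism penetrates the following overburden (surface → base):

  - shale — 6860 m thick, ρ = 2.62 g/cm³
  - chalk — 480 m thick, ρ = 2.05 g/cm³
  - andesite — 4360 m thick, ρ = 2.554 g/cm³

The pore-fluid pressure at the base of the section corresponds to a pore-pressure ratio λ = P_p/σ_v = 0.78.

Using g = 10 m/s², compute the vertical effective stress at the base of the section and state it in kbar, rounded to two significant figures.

0.66 kbar

Overburden (lithostatic) stress σ_v:
shale: 2620 kg/m³ × 10 m/s² × 6860 m = 1.797×10^8 Pa = 179.7 MPa
chalk: 2050 kg/m³ × 10 m/s² × 480 m = 9.840×10^6 Pa = 9.840 MPa
andesite: 2554 kg/m³ × 10 m/s² × 4360 m = 1.114×10^8 Pa = 111.4 MPa
Total = 179.7 + 9.840 + 111.4 = 300.93 MPa
Pore pressure P_p = λ·σ_v = 0.78 × 300.9 MPa = 234.7 MPa
Effective stress σ' = σ_v − P_p = 300.9 − 234.7 = 66.204 MPa = 0.66204 kbar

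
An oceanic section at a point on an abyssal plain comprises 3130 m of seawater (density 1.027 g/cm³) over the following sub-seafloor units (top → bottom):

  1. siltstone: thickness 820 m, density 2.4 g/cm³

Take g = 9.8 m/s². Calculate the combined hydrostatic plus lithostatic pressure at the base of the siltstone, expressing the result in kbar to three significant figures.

seawater: 1027 kg/m³ × 9.8 m/s² × 3130 m = 3.150×10^7 Pa = 0.3150 kbar
siltstone: 2400 kg/m³ × 9.8 m/s² × 820 m = 1.929×10^7 Pa = 0.1929 kbar
Total = 0.3150 + 0.1929 = 0.50789 kbar

0.508 kbar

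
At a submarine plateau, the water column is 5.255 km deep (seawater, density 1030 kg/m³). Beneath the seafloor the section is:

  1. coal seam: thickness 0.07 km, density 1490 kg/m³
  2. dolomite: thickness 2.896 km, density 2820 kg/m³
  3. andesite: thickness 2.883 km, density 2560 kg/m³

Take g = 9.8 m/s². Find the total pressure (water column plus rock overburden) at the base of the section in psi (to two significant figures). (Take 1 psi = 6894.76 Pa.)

seawater: 1030 kg/m³ × 9.8 m/s² × 5255 m = 5.304×10^7 Pa = 7693 psi
coal seam: 1490 kg/m³ × 9.8 m/s² × 70 m = 1.022×10^6 Pa = 148.2 psi
dolomite: 2820 kg/m³ × 9.8 m/s² × 2896 m = 8.003×10^7 Pa = 11608 psi
andesite: 2560 kg/m³ × 9.8 m/s² × 2883 m = 7.233×10^7 Pa = 10490 psi
Total = 7693 + 148.2 + 11608 + 10490 = 29940 psi

30000 psi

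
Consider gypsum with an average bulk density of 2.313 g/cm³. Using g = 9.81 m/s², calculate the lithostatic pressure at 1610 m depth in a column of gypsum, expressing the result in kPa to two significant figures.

gypsum: 2313 kg/m³ × 9.81 m/s² × 1610 m = 3.653×10^7 Pa = 36532 kPa

37000 kPa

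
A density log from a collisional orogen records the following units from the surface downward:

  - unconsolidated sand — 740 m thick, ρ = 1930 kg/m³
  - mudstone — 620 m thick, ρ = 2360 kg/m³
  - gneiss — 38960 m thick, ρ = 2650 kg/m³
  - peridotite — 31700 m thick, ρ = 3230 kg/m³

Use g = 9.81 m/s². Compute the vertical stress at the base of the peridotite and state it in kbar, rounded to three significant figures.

20.5 kbar

unconsolidated sand: 1930 kg/m³ × 9.81 m/s² × 740 m = 1.401×10^7 Pa = 0.1401 kbar
mudstone: 2360 kg/m³ × 9.81 m/s² × 620 m = 1.435×10^7 Pa = 0.1435 kbar
gneiss: 2650 kg/m³ × 9.81 m/s² × 38960 m = 1.013×10^9 Pa = 10.13 kbar
peridotite: 3230 kg/m³ × 9.81 m/s² × 31700 m = 1.004×10^9 Pa = 10.04 kbar
Total = 0.1401 + 0.1435 + 10.13 + 10.04 = 20.456 kbar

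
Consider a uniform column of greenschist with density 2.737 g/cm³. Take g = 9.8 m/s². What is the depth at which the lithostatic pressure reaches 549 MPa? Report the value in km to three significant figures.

20.5 km

h = P/(ρg) = 549 MPa / (2737 kg/m³ × 9.8 m/s²) = 5.490×10^8 Pa / 26823 Pa/m = 20468 m
= 20.468 km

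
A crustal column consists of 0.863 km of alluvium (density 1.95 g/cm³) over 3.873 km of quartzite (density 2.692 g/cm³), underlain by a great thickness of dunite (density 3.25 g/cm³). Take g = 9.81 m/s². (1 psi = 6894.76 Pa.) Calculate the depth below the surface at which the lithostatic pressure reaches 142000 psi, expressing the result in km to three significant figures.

Pressure at base of upper layers: 1950×9.81×863 + 2692×9.81×3873 = 1.188×10^8 Pa = 17229 psi
Remaining pressure to be supplied by dunite: 9.791×10^8 − 1.188×10^8 = 8.603×10^8 Pa
Additional depth in dunite = 8.603×10^8 Pa / (3250 kg/m³ × 9.81 m/s²) = 26982 m
Total depth = 4736 m + 26982 m = 31718 m
= 31.718 km

31.7 km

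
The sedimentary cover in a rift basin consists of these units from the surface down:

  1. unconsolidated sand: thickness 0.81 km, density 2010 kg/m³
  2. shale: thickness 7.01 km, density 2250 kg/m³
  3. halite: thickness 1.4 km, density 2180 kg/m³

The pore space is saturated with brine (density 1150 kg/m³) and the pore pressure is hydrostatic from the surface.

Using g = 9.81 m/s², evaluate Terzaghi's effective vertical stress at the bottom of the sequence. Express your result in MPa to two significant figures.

Overburden (lithostatic) stress σ_v:
unconsolidated sand: 2010 kg/m³ × 9.81 m/s² × 810 m = 1.597×10^7 Pa = 15.97 MPa
shale: 2250 kg/m³ × 9.81 m/s² × 7010 m = 1.547×10^8 Pa = 154.7 MPa
halite: 2180 kg/m³ × 9.81 m/s² × 1400 m = 2.994×10^7 Pa = 29.94 MPa
Total = 15.97 + 154.7 + 29.94 = 200.64 MPa
Pore pressure P_p = 1150 kg/m³ × 9.81 m/s² × 9220 m = 1.040×10^8 Pa = 104.0 MPa
Effective stress σ' = σ_v − P_p = 200.6 − 104.0 = 96.625 MPa

97 MPa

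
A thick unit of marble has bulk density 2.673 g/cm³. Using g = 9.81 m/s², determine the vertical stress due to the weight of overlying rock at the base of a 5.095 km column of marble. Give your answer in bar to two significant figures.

marble: 2673 kg/m³ × 9.81 m/s² × 5095 m = 1.336×10^8 Pa = 1336 bar

1300 bar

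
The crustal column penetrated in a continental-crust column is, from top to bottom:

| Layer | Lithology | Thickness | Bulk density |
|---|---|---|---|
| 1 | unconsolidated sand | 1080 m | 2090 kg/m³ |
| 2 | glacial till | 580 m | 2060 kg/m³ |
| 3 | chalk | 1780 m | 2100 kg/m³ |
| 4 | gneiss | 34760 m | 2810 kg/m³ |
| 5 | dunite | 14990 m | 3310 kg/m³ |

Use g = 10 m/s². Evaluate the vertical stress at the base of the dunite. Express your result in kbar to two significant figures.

unconsolidated sand: 2090 kg/m³ × 10 m/s² × 1080 m = 2.257×10^7 Pa = 0.2257 kbar
glacial till: 2060 kg/m³ × 10 m/s² × 580 m = 1.195×10^7 Pa = 0.1195 kbar
chalk: 2100 kg/m³ × 10 m/s² × 1780 m = 3.738×10^7 Pa = 0.3738 kbar
gneiss: 2810 kg/m³ × 10 m/s² × 34760 m = 9.768×10^8 Pa = 9.768 kbar
dunite: 3310 kg/m³ × 10 m/s² × 14990 m = 4.962×10^8 Pa = 4.962 kbar
Total = 0.2257 + 0.1195 + 0.3738 + 9.768 + 4.962 = 15.448 kbar

15 kbar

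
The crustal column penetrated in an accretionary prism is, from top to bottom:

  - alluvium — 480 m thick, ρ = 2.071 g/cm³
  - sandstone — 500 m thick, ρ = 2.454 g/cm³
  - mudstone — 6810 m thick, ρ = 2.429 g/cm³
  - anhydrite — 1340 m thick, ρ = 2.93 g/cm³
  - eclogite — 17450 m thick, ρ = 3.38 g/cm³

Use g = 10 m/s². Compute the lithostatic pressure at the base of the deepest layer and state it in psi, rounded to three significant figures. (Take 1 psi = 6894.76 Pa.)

118000 psi

alluvium: 2071 kg/m³ × 10 m/s² × 480 m = 9.941×10^6 Pa = 1442 psi
sandstone: 2454 kg/m³ × 10 m/s² × 500 m = 1.227×10^7 Pa = 1780 psi
mudstone: 2429 kg/m³ × 10 m/s² × 6810 m = 1.654×10^8 Pa = 23991 psi
anhydrite: 2930 kg/m³ × 10 m/s² × 1340 m = 3.926×10^7 Pa = 5694 psi
eclogite: 3380 kg/m³ × 10 m/s² × 17450 m = 5.898×10^8 Pa = 85545 psi
Total = 1442 + 1780 + 23991 + 5694 + 85545 = 1.1845×10^5 psi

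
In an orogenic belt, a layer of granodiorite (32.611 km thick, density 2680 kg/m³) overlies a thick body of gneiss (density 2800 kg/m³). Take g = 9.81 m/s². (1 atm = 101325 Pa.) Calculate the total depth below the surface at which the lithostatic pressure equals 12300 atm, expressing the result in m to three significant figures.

46800 m

Pressure at base of upper layers: 2680×9.81×32611 = 8.574×10^8 Pa = 8462 atm
Remaining pressure to be supplied by gneiss: 1.246×10^9 − 8.574×10^8 = 3.889×10^8 Pa
Additional depth in gneiss = 3.889×10^8 Pa / (2800 kg/m³ × 9.81 m/s²) = 14159 m
Total depth = 32611 m + 14159 m = 46770 m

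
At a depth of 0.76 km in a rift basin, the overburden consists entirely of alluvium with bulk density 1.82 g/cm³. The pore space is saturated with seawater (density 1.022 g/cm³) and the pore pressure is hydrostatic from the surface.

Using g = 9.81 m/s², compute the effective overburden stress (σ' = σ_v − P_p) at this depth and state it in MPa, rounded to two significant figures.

5.9 MPa

Overburden (lithostatic) stress σ_v:
alluvium: 1820 kg/m³ × 9.81 m/s² × 760 m = 1.357×10^7 Pa = 13.57 MPa
Pore pressure P_p = 1022 kg/m³ × 9.81 m/s² × 760 m = 7.620×10^6 Pa = 7.620 MPa
Effective stress σ' = σ_v − P_p = 13.57 − 7.620 = 5.9496 MPa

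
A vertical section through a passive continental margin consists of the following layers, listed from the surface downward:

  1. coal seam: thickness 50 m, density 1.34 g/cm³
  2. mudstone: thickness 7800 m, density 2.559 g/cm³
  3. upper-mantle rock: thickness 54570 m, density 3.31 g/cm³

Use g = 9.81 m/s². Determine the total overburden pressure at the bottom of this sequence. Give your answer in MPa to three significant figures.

coal seam: 1340 kg/m³ × 9.81 m/s² × 50 m = 6.573×10^5 Pa = 0.6573 MPa
mudstone: 2559 kg/m³ × 9.81 m/s² × 7800 m = 1.958×10^8 Pa = 195.8 MPa
upper-mantle rock: 3310 kg/m³ × 9.81 m/s² × 54570 m = 1.772×10^9 Pa = 1772 MPa
Total = 0.6573 + 195.8 + 1772 = 1968.4 MPa

1970 MPa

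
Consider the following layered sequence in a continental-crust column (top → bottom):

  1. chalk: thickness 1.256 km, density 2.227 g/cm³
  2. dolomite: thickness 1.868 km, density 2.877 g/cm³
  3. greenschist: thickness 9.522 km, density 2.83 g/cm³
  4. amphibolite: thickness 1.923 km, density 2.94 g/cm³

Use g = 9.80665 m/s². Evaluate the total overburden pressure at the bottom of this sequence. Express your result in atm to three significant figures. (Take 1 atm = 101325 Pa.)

3950 atm

chalk: 2227 kg/m³ × 9.80665 m/s² × 1256 m = 2.743×10^7 Pa = 270.7 atm
dolomite: 2877 kg/m³ × 9.80665 m/s² × 1868 m = 5.270×10^7 Pa = 520.1 atm
greenschist: 2830 kg/m³ × 9.80665 m/s² × 9522 m = 2.643×10^8 Pa = 2608 atm
amphibolite: 2940 kg/m³ × 9.80665 m/s² × 1923 m = 5.544×10^7 Pa = 547.2 atm
Total = 270.7 + 520.1 + 2608 + 547.2 = 3946.1 atm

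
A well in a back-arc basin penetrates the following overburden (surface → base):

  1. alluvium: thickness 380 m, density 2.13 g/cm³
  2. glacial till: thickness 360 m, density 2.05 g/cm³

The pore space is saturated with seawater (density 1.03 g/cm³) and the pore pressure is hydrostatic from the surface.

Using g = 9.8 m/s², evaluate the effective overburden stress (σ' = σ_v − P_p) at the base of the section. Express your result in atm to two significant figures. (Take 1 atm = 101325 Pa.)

Overburden (lithostatic) stress σ_v:
alluvium: 2130 kg/m³ × 9.8 m/s² × 380 m = 7.932×10^6 Pa = 7.932 MPa
glacial till: 2050 kg/m³ × 9.8 m/s² × 360 m = 7.232×10^6 Pa = 7.232 MPa
Total = 7.932 + 7.232 = 15.165 MPa
Pore pressure P_p = 1030 kg/m³ × 9.8 m/s² × 740 m = 7.470×10^6 Pa = 7.470 MPa
Effective stress σ' = σ_v − P_p = 15.16 − 7.470 = 7.6950 MPa = 75.943 atm

76 atm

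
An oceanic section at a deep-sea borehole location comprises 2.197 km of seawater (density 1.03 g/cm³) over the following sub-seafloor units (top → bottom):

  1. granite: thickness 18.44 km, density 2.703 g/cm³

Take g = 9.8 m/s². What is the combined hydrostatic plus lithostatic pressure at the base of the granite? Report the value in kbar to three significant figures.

seawater: 1030 kg/m³ × 9.8 m/s² × 2197 m = 2.218×10^7 Pa = 0.2218 kbar
granite: 2703 kg/m³ × 9.8 m/s² × 18440 m = 4.885×10^8 Pa = 4.885 kbar
Total = 0.2218 + 4.885 = 5.1064 kbar

5.11 kbar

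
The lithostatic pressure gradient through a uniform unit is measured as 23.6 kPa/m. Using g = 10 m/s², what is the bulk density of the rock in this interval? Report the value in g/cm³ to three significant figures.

2.36 g/cm³

ρ = (dP/dz)/g = 23.6 kPa/m / 10 m/s² = 23600 Pa/m / 10 m/s² = 2360.0 kg/m³
= 2.360 g/cm³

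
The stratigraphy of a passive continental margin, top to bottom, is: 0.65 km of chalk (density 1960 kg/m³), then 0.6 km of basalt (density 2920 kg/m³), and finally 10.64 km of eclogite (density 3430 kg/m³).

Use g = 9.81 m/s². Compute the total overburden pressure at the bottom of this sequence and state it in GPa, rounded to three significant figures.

chalk: 1960 kg/m³ × 9.81 m/s² × 650 m = 1.250×10^7 Pa = 0.01250 GPa
basalt: 2920 kg/m³ × 9.81 m/s² × 600 m = 1.719×10^7 Pa = 0.01719 GPa
eclogite: 3430 kg/m³ × 9.81 m/s² × 10640 m = 3.580×10^8 Pa = 0.3580 GPa
Total = 0.01250 + 0.01719 + 0.3580 = 0.38770 GPa

0.388 GPa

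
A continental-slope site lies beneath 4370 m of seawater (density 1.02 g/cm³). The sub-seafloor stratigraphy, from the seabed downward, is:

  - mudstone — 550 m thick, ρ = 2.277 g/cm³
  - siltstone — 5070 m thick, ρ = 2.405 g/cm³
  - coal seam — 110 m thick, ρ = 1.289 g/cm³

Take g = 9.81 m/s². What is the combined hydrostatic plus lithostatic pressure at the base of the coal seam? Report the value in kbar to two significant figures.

seawater: 1020 kg/m³ × 9.81 m/s² × 4370 m = 4.373×10^7 Pa = 0.4373 kbar
mudstone: 2277 kg/m³ × 9.81 m/s² × 550 m = 1.229×10^7 Pa = 0.1229 kbar
siltstone: 2405 kg/m³ × 9.81 m/s² × 5070 m = 1.196×10^8 Pa = 1.196 kbar
coal seam: 1289 kg/m³ × 9.81 m/s² × 110 m = 1.391×10^6 Pa = 0.01391 kbar
Total = 0.4373 + 0.1229 + 1.196 + 0.01391 = 1.7702 kbar

1.8 kbar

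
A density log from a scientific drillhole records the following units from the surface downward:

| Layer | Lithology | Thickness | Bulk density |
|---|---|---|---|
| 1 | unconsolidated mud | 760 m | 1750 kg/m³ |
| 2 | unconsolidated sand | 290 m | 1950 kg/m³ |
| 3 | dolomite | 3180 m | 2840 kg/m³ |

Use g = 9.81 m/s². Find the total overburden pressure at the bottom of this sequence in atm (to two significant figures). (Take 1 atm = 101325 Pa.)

unconsolidated mud: 1750 kg/m³ × 9.81 m/s² × 760 m = 1.305×10^7 Pa = 128.8 atm
unconsolidated sand: 1950 kg/m³ × 9.81 m/s² × 290 m = 5.548×10^6 Pa = 54.75 atm
dolomite: 2840 kg/m³ × 9.81 m/s² × 3180 m = 8.860×10^7 Pa = 874.4 atm
Total = 128.8 + 54.75 + 874.4 = 1057.9 atm

1100 atm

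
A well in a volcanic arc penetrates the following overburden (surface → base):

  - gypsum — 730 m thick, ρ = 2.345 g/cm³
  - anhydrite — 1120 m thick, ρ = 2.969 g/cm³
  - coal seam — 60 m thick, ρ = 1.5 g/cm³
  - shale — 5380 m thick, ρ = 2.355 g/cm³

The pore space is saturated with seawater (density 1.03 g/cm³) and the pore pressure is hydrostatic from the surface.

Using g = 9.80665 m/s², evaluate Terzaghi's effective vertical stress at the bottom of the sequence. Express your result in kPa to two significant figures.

100000 kPa

Overburden (lithostatic) stress σ_v:
gypsum: 2345 kg/m³ × 9.80665 m/s² × 730 m = 1.679×10^7 Pa = 16.79 MPa
anhydrite: 2969 kg/m³ × 9.80665 m/s² × 1120 m = 3.261×10^7 Pa = 32.61 MPa
coal seam: 1500 kg/m³ × 9.80665 m/s² × 60 m = 8.826×10^5 Pa = 0.8826 MPa
shale: 2355 kg/m³ × 9.80665 m/s² × 5380 m = 1.242×10^8 Pa = 124.2 MPa
Total = 16.79 + 32.61 + 0.8826 + 124.2 = 174.53 MPa
Pore pressure P_p = 1030 kg/m³ × 9.80665 m/s² × 7290 m = 7.364×10^7 Pa = 73.64 MPa
Effective stress σ' = σ_v − P_p = 174.5 − 73.64 = 100.89 MPa = 1.0089×10^5 kPa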